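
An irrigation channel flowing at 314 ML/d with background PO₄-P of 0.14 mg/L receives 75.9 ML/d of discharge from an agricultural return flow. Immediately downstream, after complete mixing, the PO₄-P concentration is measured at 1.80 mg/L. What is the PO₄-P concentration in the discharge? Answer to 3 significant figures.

Mass balance: 314.0·0.1400 + 75.90·Cₑ = 389.9·1.800
→ Cₑ = (389.9·1.800 − 314.0·0.1400) / 75.90 = 8.667 mg/L.

8.67 mg/L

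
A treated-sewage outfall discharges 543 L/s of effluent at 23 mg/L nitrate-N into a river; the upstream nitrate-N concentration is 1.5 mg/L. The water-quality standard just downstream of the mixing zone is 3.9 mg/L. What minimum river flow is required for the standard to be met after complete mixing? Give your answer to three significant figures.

4320 L/s

Set C_mix = 3.9: (Q·1.500 + 543.0·23.00) / (Q + 543.0) = 3.9
→ Q = 543.0·(23.00 − 3.9)/(3.9 − 1.500) = 4321 L/s.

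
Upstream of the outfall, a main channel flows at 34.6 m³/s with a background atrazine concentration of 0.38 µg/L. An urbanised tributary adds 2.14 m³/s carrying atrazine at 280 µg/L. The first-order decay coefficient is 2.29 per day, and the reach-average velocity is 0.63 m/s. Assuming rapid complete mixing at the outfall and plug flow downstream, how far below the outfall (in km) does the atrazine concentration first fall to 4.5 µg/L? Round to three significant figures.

31.1 km

Flow-weighted average: C = (34.60·0.3800 + 2.140·280.0) / 36.74 = 612.3/36.74 = 16.67 µg/L.
Set 16.67·exp(−k·t) = 4.5 → t = ln(16.67/4.5)/k = 49400 s = 13.72 h.
Distance = v·t = 0.63·49400 = 31120 m = 31.12 km.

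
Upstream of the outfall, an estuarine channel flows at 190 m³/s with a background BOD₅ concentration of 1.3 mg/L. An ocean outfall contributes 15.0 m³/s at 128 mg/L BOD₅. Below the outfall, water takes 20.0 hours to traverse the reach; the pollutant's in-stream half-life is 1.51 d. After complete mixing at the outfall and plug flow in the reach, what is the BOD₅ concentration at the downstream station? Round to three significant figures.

7.21 mg/L

Mixed concentration C = ΣQC/ΣQ = (190.0·1.300 + 15.00·128.0) / 205.0 = 2167/205.0 = 10.57 mg/L.
Half-life 1.51 d → k = ln 2 / 1.51 = 0.4590 d⁻¹.
Applying C = C₀e^(−kt): 10.57 × 0.6821 = 7.211 mg/L.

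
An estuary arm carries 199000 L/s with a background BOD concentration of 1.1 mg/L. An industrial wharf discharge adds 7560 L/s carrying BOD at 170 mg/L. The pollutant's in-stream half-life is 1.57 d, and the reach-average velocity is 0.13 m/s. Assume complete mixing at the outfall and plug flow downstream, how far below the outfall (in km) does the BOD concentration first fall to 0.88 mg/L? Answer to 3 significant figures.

53.8 km

Flow-weighted average: C = (199000·1.100 + 7560·170.0) / 206600 = 1504000/206600 = 7.282 mg/L.
Half-life 1.57 d → k = ln 2 / 1.57 = 0.4415 d⁻¹.
Set 7.282·exp(−k·t) = 0.88 → t = ln(7.282/0.88)/k = 413500 s = 114.9 h.
Distance = v·t = 0.13·413500 = 53760 m = 53.76 km.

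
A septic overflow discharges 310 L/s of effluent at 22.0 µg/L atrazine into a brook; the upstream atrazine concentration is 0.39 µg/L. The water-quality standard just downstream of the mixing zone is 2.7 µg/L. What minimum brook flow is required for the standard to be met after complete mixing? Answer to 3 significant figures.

2590 L/s

Set C_mix = 2.7: (Q·0.3900 + 310.0·22.00) / (Q + 310.0) = 2.7
→ Q = 310.0·(22.00 − 2.7)/(2.7 − 0.3900) = 2590 L/s.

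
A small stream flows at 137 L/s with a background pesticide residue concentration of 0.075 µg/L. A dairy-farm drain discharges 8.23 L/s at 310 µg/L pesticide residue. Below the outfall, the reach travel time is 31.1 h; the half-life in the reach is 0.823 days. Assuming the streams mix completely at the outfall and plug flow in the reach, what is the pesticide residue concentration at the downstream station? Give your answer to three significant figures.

5.92 µg/L

Flow-weighted average: C = (137.0·0.07500 + 8.230·310.0) / 145.2 = 2562/145.2 = 17.64 µg/L.
Half-life 0.823 d → k = ln 2 / 0.823 = 0.8422 d⁻¹.
First-order decay: C = 17.64·exp(−k·t) = 17.64·0.3358 = 5.922 µg/L.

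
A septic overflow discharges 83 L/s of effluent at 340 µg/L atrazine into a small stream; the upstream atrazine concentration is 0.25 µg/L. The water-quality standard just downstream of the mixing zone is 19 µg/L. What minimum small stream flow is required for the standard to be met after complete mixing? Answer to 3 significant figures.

Set C_mix = 19: (Q·0.2500 + 83.00·340.0) / (Q + 83.00) = 19
→ Q = 83.00·(340.0 − 19)/(19 − 0.2500) = 1421 L/s.

1420 L/s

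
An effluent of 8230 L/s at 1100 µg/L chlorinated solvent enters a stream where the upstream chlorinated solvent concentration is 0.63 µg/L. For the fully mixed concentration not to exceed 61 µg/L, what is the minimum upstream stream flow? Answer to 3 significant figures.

142000 L/s

Set C_mix = 61: (Q·0.6300 + 8230·1100) / (Q + 8230) = 61
→ Q = 8230·(1100 − 61)/(61 − 0.6300) = 141600 L/s.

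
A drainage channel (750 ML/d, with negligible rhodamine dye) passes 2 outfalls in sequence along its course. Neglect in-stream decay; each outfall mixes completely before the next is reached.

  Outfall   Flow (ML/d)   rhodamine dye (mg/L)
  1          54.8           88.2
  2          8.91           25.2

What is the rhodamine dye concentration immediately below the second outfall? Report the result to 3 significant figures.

After outfall 1: Q = 750.0 + 54.80 = 804.8 ML/d; C = (750.0·0 + 54.80·88.20)/804.8 = 6.006 mg/L.
After outfall 2: Q = 804.8 + 8.910 = 813.7 ML/d; C = (804.8·6.006 + 8.910·25.20)/813.7 = 6.216 mg/L.

6.22 mg/L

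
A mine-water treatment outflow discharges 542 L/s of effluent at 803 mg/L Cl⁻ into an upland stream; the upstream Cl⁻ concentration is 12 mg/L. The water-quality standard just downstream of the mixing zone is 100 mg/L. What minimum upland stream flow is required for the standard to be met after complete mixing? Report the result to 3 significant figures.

4330 L/s

Set C_mix = 100: (Q·12.00 + 542.0·803.0) / (Q + 542.0) = 100
→ Q = 542.0·(803.0 − 100)/(100 − 12.00) = 4330 L/s.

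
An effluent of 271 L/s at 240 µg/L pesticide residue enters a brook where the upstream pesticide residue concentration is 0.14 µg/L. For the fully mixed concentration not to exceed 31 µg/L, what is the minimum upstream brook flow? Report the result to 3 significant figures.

Set C_mix = 31: (Q·0.1400 + 271.0·240.0) / (Q + 271.0) = 31
→ Q = 271.0·(240.0 − 31)/(31 − 0.1400) = 1835 L/s.

1840 L/s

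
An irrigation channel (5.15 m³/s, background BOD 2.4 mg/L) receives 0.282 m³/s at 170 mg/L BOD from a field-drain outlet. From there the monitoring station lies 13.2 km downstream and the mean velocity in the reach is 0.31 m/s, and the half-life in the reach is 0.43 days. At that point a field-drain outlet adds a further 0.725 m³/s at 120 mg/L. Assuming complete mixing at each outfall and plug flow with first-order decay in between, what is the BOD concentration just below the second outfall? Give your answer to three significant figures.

18.6 mg/L

After mixing, C = (5.150·2.400 + 0.2820·170.0) / 5.432 = 60.30/5.432 = 11.10 mg/L; combined flow 5.432 m³/s.
Travel time t = 13.2·1000 / 0.31 = 42580 s = 11.83 h.
Half-life 0.43 d → k = ln 2 / 0.43 = 1.612 d⁻¹.
Applying C = C₀e^(−kt): 11.10 × 0.4518 = 5.016 mg/L.
At the second outfall, C = (5.432·5.016 + 0.7250·120.0) / (5.432 + 0.7250) = 18.56 mg/L.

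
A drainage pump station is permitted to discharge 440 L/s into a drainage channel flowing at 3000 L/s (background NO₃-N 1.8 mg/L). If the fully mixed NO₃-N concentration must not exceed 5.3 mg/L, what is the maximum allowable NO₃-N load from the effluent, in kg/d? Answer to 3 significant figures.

Mass balance at the limit: 3000·1.800 + 440.0·Cₑ = 3440·5.3 → Cₑ = 29.16 mg/L.
440.0 L/s = 0.4400 m³/s. Load = 0.4400 m³/s × 29.16 g/m³ × 86 400 s/d = 1109 kg/d.

1110 kg/d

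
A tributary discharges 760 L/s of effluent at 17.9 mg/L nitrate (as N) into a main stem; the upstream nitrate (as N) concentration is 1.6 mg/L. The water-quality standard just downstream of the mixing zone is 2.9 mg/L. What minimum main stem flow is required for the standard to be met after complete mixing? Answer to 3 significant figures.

Set C_mix = 2.9: (Q·1.600 + 760.0·17.90) / (Q + 760.0) = 2.9
→ Q = 760.0·(17.90 − 2.9)/(2.9 − 1.600) = 8769 L/s.

8770 L/s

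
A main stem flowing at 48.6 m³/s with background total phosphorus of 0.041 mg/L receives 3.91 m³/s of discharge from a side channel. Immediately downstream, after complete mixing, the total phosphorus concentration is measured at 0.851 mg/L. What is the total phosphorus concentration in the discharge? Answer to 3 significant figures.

10.9 mg/L

Mass balance: 48.60·0.04100 + 3.910·Cₑ = 52.51·0.8510
→ Cₑ = (52.51·0.8510 − 48.60·0.04100) / 3.910 = 10.92 mg/L.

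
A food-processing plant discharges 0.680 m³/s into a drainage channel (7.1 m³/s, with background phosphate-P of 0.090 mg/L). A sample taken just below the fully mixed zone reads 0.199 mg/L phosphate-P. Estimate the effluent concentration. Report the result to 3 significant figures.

Mass balance: 7.100·0.09000 + 0.6800·Cₑ = 7.780·0.1990
→ Cₑ = (7.780·0.1990 − 7.100·0.09000) / 0.6800 = 1.337 mg/L.

1.34 mg/L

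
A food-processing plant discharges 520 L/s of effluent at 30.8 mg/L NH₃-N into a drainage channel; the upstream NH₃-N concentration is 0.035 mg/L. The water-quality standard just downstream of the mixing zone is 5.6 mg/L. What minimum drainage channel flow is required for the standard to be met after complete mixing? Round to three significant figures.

2350 L/s

Set C_mix = 5.6: (Q·0.03500 + 520.0·30.80) / (Q + 520.0) = 5.6
→ Q = 520.0·(30.80 − 5.6)/(5.6 − 0.03500) = 2355 L/s.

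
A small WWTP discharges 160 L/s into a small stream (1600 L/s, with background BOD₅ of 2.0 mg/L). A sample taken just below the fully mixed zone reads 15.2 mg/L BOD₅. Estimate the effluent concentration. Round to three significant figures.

147 mg/L

Mass balance: 1600·2.000 + 160.0·Cₑ = 1760·15.20
→ Cₑ = (1760·15.20 − 1600·2.000) / 160.0 = 147.2 mg/L.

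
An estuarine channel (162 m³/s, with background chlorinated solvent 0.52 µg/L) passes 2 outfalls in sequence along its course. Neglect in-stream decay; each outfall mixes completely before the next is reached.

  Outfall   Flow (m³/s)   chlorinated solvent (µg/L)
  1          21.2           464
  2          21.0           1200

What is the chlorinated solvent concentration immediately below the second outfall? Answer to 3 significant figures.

172 µg/L

Outfall 1: combined Q = 183.2 m³/s; C = (162.0·0.5200 + 21.20·464.0)/183.2 = 54.15 µg/L.
Outfall 2: combined Q = 204.2 m³/s; C = (183.2·54.15 + 21.00·1200)/204.2 = 172.0 µg/L.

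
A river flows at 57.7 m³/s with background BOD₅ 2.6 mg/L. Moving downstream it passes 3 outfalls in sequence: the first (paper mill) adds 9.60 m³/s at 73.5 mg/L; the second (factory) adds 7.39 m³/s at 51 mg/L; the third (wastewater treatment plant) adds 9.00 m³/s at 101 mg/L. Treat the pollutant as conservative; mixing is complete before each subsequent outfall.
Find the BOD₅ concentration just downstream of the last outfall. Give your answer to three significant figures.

Below outfall 1: Q → 67.30 m³/s, C = (57.70·2.600 + 9.600·73.50)/67.30 = 12.71 mg/L.
Below outfall 2: Q → 74.69 m³/s, C = (67.30·12.71 + 7.390·51.00)/74.69 = 16.50 mg/L.
Below outfall 3: Q → 83.69 m³/s, C = (74.69·16.50 + 9.000·101.0)/83.69 = 25.59 mg/L.

25.6 mg/L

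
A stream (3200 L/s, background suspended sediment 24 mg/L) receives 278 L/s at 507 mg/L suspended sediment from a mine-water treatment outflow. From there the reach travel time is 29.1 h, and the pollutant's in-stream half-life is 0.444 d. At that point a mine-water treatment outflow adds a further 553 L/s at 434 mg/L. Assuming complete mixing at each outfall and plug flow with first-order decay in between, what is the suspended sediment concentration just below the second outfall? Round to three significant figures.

Conservation of mass: C = (3200·24.00 + 278.0·507.0) / 3478 = 217700/3478 = 62.61 mg/L; combined flow 3478 L/s.
Half-life 0.444 d → k = ln 2 / 0.444 = 1.561 d⁻¹.
After decay, C = 62.61 × e^(−kt) = 62.61 × 0.1506 = 9.431 mg/L.
Second outfall: C = (3478·9.431 + 553.0·434.0)/4031 = 67.68 mg/L.

67.7 mg/L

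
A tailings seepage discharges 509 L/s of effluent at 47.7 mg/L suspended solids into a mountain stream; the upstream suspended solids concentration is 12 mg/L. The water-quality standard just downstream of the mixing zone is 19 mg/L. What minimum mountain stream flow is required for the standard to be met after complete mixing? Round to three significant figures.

2090 L/s

Set C_mix = 19: (Q·12.00 + 509.0·47.70) / (Q + 509.0) = 19
→ Q = 509.0·(47.70 − 19)/(19 − 12.00) = 2087 L/s.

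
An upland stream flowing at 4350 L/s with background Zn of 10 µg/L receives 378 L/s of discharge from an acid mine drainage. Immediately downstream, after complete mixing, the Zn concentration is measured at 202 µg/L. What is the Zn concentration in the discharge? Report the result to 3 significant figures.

2410 µg/L

Mass balance: 4350·10.00 + 378.0·Cₑ = 4728·202.0
→ Cₑ = (4728·202.0 − 4350·10.00) / 378.0 = 2412 µg/L.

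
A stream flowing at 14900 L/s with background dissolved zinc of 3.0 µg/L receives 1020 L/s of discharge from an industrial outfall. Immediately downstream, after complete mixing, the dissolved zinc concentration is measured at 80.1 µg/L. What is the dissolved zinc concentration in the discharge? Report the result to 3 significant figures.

1210 µg/L

Mass balance: 14900·3.000 + 1020·Cₑ = 15920·80.10
→ Cₑ = (15920·80.10 − 14900·3.000) / 1020 = 1206 µg/L.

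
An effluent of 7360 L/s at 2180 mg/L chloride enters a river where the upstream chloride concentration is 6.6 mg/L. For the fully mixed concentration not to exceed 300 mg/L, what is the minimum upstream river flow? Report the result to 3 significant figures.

47200 L/s

Set C_mix = 300: (Q·6.600 + 7360·2180) / (Q + 7360) = 300
→ Q = 7360·(2180 − 300)/(300 − 6.600) = 47160 L/s.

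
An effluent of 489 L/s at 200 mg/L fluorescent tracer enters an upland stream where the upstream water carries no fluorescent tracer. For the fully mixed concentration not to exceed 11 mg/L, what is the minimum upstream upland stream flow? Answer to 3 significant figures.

8400 L/s

Set C_mix = 11: (Q·0 + 489.0·200.0) / (Q + 489.0) = 11
→ Q = 489.0·(200.0 − 11)/(11 − 0) = 8402 L/s.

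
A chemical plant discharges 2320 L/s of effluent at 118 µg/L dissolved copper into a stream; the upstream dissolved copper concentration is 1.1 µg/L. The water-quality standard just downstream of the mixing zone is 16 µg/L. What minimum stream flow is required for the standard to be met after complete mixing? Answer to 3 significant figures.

15900 L/s

Set C_mix = 16: (Q·1.100 + 2320·118.0) / (Q + 2320) = 16
→ Q = 2320·(118.0 − 16)/(16 − 1.100) = 15880 L/s.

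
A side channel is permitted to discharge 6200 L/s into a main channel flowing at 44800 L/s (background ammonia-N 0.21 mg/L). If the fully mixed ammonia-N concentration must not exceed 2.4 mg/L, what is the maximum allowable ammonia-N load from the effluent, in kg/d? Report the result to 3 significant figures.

9760 kg/d

Mass balance at the limit: 44800·0.2100 + 6200·Cₑ = 51000·2.4 → Cₑ = 18.22 mg/L.
6200 L/s = 6.200 m³/s. Load = 6.200 m³/s × 18.22 g/m³ × 86 400 s/d = 9763 kg/d.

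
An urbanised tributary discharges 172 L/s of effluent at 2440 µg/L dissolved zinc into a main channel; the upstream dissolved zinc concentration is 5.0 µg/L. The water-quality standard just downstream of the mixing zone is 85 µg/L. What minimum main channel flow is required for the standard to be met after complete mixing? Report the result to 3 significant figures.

Set C_mix = 85: (Q·5.000 + 172.0·2440) / (Q + 172.0) = 85
→ Q = 172.0·(2440 − 85)/(85 − 5.000) = 5063 L/s.

5060 L/s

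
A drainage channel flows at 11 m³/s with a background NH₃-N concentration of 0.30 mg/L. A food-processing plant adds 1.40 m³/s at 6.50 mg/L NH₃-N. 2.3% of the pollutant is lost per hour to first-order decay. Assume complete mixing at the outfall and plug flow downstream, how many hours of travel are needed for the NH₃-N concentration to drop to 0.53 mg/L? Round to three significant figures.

Mixed concentration C = ΣQC/ΣQ = (11.00·0.3000 + 1.400·6.500) / 12.40 = 12.40/12.40 = 1.000 mg/L.
2.3%/h lost → k = −ln(1 − 0.023) = 0.02327 h⁻¹.
1.000·exp(−k·t) = 0.53 → t = ln(1.000/0.53)/k = 98230 s = 27.28 h.

27.3 h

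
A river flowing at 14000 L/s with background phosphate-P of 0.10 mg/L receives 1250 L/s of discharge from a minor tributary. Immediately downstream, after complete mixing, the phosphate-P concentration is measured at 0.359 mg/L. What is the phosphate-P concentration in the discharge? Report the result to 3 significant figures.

Mass balance: 14000·0.1000 + 1250·Cₑ = 15250·0.3590
→ Cₑ = (15250·0.3590 − 14000·0.1000) / 1250 = 3.260 mg/L.

3.26 mg/L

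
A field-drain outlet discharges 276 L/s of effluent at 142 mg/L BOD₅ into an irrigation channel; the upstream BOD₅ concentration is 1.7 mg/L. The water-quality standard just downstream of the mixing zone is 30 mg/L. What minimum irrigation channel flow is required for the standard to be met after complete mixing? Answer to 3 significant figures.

Set C_mix = 30: (Q·1.700 + 276.0·142.0) / (Q + 276.0) = 30
→ Q = 276.0·(142.0 − 30)/(30 − 1.700) = 1092 L/s.

1090 L/s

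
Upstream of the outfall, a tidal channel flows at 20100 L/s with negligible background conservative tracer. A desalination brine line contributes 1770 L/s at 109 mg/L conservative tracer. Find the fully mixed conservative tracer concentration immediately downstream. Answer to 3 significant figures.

8.82 mg/L

Mixed concentration C = ΣQC/ΣQ = (20100·0 + 1770·109.0) / 21870 = 192900/21870 = 8.822 mg/L.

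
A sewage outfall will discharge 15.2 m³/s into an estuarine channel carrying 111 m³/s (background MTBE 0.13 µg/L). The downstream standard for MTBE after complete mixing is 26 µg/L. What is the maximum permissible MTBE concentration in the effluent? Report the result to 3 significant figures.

215 µg/L

At the limit, (Qr·Cr + Qe·Cₑ)/(Qr + Qe) = 26:
Cₑ = (126.2·26 − 111.0·0.1300) / 15.20 = 214.9 µg/L.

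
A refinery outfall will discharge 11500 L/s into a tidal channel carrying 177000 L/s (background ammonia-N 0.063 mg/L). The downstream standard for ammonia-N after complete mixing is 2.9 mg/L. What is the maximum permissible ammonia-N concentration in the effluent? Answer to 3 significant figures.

At the limit, (Qr·Cr + Qe·Cₑ)/(Qr + Qe) = 2.9:
Cₑ = (188500·2.9 − 177000·0.06300) / 11500 = 46.57 mg/L.

46.6 mg/L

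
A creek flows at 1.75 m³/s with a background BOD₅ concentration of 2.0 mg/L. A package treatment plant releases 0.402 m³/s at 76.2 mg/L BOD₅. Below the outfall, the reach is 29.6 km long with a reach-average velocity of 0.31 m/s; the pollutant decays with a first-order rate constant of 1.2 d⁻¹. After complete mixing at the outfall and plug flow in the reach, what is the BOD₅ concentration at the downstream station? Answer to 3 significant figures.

4.21 mg/L

Mass balance: C = (1.750·2.000 + 0.4020·76.20) / 2.152 = 34.13/2.152 = 15.86 mg/L.
Travel time t = 29.6·1000 / 0.31 = 95480 s = 26.52 h.
First-order decay: C = 15.86·exp(−k·t) = 15.86·0.2655 = 4.211 mg/L.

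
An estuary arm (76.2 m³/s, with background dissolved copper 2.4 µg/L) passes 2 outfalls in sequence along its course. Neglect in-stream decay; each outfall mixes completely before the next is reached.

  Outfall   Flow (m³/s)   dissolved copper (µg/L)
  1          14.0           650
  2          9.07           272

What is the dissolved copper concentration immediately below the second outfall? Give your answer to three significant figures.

118 µg/L

After outfall 1: Q = 76.20 + 14.00 = 90.20 m³/s; C = (76.20·2.400 + 14.00·650.0)/90.20 = 102.9 µg/L.
After outfall 2: Q = 90.20 + 9.070 = 99.27 m³/s; C = (90.20·102.9 + 9.070·272.0)/99.27 = 118.4 µg/L.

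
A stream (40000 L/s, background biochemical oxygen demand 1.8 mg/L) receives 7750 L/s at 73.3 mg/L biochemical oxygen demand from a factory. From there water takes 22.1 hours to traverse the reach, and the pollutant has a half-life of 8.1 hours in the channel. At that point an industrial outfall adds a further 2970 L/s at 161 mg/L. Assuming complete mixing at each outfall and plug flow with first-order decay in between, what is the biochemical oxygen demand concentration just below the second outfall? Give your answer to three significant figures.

Conservation of mass: C = (40000·1.800 + 7750·73.30) / 47750 = 640100/47750 = 13.40 mg/L; combined flow 47750 L/s.
Half-life 8.1 h → k = ln 2 / 8.1 = 0.08557 h⁻¹ = 2.054 d⁻¹.
After decay, C = 13.40 × e^(−kt) = 13.40 × 0.1509 = 2.023 mg/L.
Second outfall: C = (47750·2.023 + 2970·161.0)/50720 = 11.33 mg/L.

11.3 mg/L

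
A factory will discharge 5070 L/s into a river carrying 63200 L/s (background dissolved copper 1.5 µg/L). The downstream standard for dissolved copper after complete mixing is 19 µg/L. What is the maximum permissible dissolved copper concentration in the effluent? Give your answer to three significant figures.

237 µg/L

At the limit, (Qr·Cr + Qe·Cₑ)/(Qr + Qe) = 19:
Cₑ = (68270·19 − 63200·1.500) / 5070 = 237.1 µg/L.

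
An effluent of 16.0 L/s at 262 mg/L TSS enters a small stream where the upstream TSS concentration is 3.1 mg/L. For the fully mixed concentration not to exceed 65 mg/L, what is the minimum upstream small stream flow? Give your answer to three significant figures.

Set C_mix = 65: (Q·3.100 + 16.00·262.0) / (Q + 16.00) = 65
→ Q = 16.00·(262.0 − 65)/(65 − 3.100) = 50.92 L/s.

50.9 L/s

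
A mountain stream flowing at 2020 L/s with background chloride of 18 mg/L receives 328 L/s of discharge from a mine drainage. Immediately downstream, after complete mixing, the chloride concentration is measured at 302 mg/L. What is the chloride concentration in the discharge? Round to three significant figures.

2050 mg/L

Mass balance: 2020·18.00 + 328.0·Cₑ = 2348·302.0
→ Cₑ = (2348·302.0 − 2020·18.00) / 328.0 = 2051 mg/L.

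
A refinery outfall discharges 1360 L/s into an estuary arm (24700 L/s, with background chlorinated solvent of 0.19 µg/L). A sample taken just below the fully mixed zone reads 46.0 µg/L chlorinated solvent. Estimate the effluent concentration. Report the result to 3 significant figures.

878 µg/L

Mass balance: 24700·0.1900 + 1360·Cₑ = 26060·46.00
→ Cₑ = (26060·46.00 − 24700·0.1900) / 1360 = 878.0 µg/L.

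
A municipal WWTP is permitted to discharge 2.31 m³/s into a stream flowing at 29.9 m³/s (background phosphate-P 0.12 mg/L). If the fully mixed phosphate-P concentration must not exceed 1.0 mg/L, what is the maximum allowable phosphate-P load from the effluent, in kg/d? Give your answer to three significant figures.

2470 kg/d

Mass balance at the limit: 29.90·0.1200 + 2.310·Cₑ = 32.21·1.0 → Cₑ = 12.39 mg/L.
Load = 2.310 m³/s × 12.39 g/m³ × 86 400 s/d = 2473 kg/d.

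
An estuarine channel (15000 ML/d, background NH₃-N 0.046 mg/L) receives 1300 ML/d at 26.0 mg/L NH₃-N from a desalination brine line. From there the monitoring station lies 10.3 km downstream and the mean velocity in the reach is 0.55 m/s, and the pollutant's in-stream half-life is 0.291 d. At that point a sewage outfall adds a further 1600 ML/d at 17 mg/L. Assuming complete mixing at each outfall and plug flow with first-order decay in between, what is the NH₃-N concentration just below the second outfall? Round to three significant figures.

2.67 mg/L

Conservation of mass: C = (15000·0.04600 + 1300·26.00) / 16300 = 34490/16300 = 2.116 mg/L; combined flow 16300 ML/d.
Travel time t = 10.3·1000 / 0.55 = 18730 s = 5.202 h.
Half-life 0.291 d → k = ln 2 / 0.291 = 2.382 d⁻¹.
Decay over the reach: 2.116·exp(−kt) = 2.116·0.5967 = 1.263 mg/L.
At the second outfall, C = (16300·1.263 + 1600·17.00) / (16300 + 1600) = 2.669 mg/L.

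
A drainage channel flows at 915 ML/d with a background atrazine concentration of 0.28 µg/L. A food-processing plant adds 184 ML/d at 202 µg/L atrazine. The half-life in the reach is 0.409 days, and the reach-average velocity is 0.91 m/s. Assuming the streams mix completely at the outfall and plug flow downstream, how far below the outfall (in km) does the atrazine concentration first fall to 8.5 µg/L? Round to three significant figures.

64.4 km

After mixing, C = (915.0·0.2800 + 184.0·202.0) / 1099 = 37420/1099 = 34.05 µg/L.
Half-life 0.409 d → k = ln 2 / 0.409 = 1.695 d⁻¹.
Set 34.05·exp(−k·t) = 8.5 → t = ln(34.05/8.5)/k = 70750 s = 19.65 h.
Distance = v·t = 0.91·70750 = 64390 m = 64.39 km.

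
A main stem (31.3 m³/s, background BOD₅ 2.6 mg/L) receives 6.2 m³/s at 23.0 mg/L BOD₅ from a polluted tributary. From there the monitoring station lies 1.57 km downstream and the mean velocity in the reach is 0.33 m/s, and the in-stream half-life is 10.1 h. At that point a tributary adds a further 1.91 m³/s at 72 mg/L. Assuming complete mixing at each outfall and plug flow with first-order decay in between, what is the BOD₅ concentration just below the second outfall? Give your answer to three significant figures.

8.68 mg/L

Conservation of mass: C = (31.30·2.600 + 6.200·23.00) / 37.50 = 224.0/37.50 = 5.973 mg/L; combined flow 37.50 m³/s.
Travel time t = 1.57·1000 / 0.33 = 4758 s = 1.322 h.
Half-life 10.1 h → k = ln 2 / 10.1 = 0.06863 h⁻¹ = 1.647 d⁻¹.
After decay, C = 5.973 × e^(−kt) = 5.973 × 0.9133 = 5.455 mg/L.
Second outfall: C = (37.50·5.455 + 1.910·72.00)/39.41 = 8.680 mg/L.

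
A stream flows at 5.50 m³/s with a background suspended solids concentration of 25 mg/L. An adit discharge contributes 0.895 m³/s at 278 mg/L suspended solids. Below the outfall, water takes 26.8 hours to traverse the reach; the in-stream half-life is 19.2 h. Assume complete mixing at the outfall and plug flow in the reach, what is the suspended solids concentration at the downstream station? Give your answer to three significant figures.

23.0 mg/L

Mass balance: C = (5.500·25.00 + 0.8950·278.0) / 6.395 = 386.3/6.395 = 60.41 mg/L.
Half-life 19.2 h → k = ln 2 / 19.2 = 0.03610 h⁻¹ = 0.8664 d⁻¹.
After decay, C = 60.41 × e^(−kt) = 60.41 × 0.3800 = 22.96 mg/L.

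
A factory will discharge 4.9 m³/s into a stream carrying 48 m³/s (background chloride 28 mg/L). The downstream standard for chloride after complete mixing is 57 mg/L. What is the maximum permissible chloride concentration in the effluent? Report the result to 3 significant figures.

At the limit, (Qr·Cr + Qe·Cₑ)/(Qr + Qe) = 57:
Cₑ = (52.90·57 − 48.00·28.00) / 4.900 = 341.1 mg/L.

341 mg/L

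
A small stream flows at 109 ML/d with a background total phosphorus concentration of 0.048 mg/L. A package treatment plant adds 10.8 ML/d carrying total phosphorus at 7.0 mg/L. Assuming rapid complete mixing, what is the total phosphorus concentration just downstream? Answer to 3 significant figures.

Mixed concentration C = ΣQC/ΣQ = (109.0·0.04800 + 10.80·7.000) / 119.8 = 80.83/119.8 = 0.6747 mg/L.

0.675 mg/L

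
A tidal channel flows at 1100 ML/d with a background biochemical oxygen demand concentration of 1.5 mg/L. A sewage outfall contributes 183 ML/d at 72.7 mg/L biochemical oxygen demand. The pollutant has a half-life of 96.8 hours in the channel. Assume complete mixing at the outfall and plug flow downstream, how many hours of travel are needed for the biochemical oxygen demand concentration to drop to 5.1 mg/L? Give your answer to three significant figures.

After mixing, C = (1100·1.500 + 183.0·72.70) / 1283 = 14950/1283 = 11.66 mg/L.
Half-life 96.8 h → k = ln 2 / 96.8 = 0.007161 h⁻¹ = 0.1719 d⁻¹.
11.66·exp(−k·t) = 5.1 → t = ln(11.66/5.1)/k = 415500 s = 115.4 h.

115 h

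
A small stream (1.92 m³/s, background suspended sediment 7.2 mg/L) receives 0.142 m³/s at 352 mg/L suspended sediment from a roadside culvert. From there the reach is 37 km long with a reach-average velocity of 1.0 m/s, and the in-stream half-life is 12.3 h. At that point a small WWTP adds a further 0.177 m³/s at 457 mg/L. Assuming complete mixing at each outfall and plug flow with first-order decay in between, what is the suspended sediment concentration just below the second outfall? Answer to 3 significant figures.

Flow-weighted average: C = (1.920·7.200 + 0.1420·352.0) / 2.062 = 63.81/2.062 = 30.94 mg/L; combined flow 2.062 m³/s.
Travel time t = 37·1000 / 1.0 = 37000 s = 10.28 h.
Half-life 12.3 h → k = ln 2 / 12.3 = 0.05635 h⁻¹ = 1.352 d⁻¹.
First-order decay: C = 30.94·exp(−k·t) = 30.94·0.5604 = 17.34 mg/L.
At the second outfall, C = (2.062·17.34 + 0.1770·457.0) / (2.062 + 0.1770) = 52.10 mg/L.

52.1 mg/L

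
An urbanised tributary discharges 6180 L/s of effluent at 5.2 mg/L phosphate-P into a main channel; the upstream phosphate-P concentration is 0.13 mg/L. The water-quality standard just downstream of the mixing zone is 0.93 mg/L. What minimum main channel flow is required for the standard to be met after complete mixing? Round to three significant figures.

Set C_mix = 0.93: (Q·0.1300 + 6180·5.200) / (Q + 6180) = 0.93
→ Q = 6180·(5.200 − 0.93)/(0.93 − 0.1300) = 32990 L/s.

33000 L/s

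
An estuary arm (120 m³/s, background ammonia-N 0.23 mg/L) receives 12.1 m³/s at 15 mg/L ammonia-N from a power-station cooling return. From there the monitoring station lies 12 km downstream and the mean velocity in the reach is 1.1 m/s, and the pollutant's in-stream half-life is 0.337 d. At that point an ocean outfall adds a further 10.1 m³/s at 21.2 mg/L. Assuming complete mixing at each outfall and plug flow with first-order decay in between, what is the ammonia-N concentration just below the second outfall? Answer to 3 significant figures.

Mass balance: C = (120.0·0.2300 + 12.10·15.00) / 132.1 = 209.1/132.1 = 1.583 mg/L; combined flow 132.1 m³/s.
Travel time t = 12·1000 / 1.1 = 10910 s = 3.030 h.
Half-life 0.337 d → k = ln 2 / 0.337 = 2.057 d⁻¹.
After decay, C = 1.583 × e^(−kt) = 1.583 × 0.7713 = 1.221 mg/L.
At the second outfall, C = (132.1·1.221 + 10.10·21.20) / (132.1 + 10.10) = 2.640 mg/L.

2.64 mg/L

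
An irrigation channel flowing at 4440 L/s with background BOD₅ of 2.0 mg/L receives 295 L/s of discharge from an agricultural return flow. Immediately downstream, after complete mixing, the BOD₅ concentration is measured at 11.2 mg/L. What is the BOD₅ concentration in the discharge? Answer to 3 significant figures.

Mass balance: 4440·2.000 + 295.0·Cₑ = 4735·11.20
→ Cₑ = (4735·11.20 − 4440·2.000) / 295.0 = 149.7 mg/L.

150 mg/L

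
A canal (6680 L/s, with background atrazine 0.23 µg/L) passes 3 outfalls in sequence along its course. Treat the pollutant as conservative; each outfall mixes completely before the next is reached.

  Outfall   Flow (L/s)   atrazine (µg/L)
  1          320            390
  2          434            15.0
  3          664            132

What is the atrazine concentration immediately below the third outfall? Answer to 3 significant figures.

27.2 µg/L

After outfall 1: Q = 6680 + 320.0 = 7000 L/s; C = (6680·0.2300 + 320.0·390.0)/7000 = 18.05 µg/L.
After outfall 2: Q = 7000 + 434.0 = 7434 L/s; C = (7000·18.05 + 434.0·15.00)/7434 = 17.87 µg/L.
After outfall 3: Q = 7434 + 664.0 = 8098 L/s; C = (7434·17.87 + 664.0·132.0)/8098 = 27.23 µg/L.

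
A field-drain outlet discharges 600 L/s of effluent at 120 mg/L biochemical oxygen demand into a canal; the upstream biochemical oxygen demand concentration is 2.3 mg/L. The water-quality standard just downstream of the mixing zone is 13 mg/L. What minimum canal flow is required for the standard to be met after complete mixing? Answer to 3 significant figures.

6000 L/s

Set C_mix = 13: (Q·2.300 + 600.0·120.0) / (Q + 600.0) = 13
→ Q = 600.0·(120.0 − 13)/(13 − 2.300) = 6000 L/s.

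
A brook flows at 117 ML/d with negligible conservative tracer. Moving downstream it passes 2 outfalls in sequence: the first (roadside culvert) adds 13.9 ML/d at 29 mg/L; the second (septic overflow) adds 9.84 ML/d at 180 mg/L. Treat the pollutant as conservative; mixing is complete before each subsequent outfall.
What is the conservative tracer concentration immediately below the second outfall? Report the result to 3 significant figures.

Outfall 1: combined Q = 130.9 ML/d; C = (117.0·0 + 13.90·29.00)/130.9 = 3.079 mg/L.
Outfall 2: combined Q = 140.7 ML/d; C = (130.9·3.079 + 9.840·180.0)/140.7 = 15.45 mg/L.

15.4 mg/L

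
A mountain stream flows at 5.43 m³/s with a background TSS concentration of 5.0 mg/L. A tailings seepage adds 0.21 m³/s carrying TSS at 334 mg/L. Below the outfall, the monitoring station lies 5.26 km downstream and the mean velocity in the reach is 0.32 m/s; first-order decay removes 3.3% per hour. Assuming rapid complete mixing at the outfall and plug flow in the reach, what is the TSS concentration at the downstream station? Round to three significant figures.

Flow-weighted average: C = (5.430·5.000 + 0.2100·334.0) / 5.640 = 97.29/5.640 = 17.25 mg/L.
Travel time t = 5.26·1000 / 0.32 = 16440 s = 4.566 h.
3.3%/h lost → k = −ln(1 − 0.033) = 0.03356 h⁻¹.
Decay over the reach: 17.25·exp(−kt) = 17.25·0.8579 = 14.80 mg/L.

14.8 mg/L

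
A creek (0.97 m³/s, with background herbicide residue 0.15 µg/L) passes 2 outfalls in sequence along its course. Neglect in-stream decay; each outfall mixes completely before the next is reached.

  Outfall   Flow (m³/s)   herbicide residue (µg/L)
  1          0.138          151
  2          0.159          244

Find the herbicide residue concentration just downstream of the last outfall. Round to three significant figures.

Outfall 1: combined Q = 1.108 m³/s; C = (0.9700·0.1500 + 0.1380·151.0)/1.108 = 18.94 µg/L.
Outfall 2: combined Q = 1.267 m³/s; C = (1.108·18.94 + 0.1590·244.0)/1.267 = 47.18 µg/L.

47.2 µg/L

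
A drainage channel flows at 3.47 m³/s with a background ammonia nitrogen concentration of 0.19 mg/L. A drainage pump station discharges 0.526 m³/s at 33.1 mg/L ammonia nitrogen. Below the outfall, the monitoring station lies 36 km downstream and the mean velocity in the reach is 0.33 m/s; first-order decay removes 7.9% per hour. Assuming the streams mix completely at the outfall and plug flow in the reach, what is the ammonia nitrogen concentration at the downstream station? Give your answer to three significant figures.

0.373 mg/L

After mixing, C = (3.470·0.1900 + 0.5260·33.10) / 3.996 = 18.07/3.996 = 4.522 mg/L.
Travel time t = 36·1000 / 0.33 = 109100 s = 30.30 h.
7.9%/h lost → k = −ln(1 − 0.079) = 0.08230 h⁻¹.
Applying C = C₀e^(−kt): 4.522 × 0.08260 = 0.3735 mg/L.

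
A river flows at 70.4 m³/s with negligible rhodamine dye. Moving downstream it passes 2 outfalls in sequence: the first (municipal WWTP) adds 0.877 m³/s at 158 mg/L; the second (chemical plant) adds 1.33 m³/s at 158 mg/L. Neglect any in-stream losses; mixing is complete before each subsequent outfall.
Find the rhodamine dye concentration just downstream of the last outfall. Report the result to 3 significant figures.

After outfall 1: Q = 70.40 + 0.8770 = 71.28 m³/s; C = (70.40·0 + 0.8770·158.0)/71.28 = 1.944 mg/L.
After outfall 2: Q = 71.28 + 1.330 = 72.61 m³/s; C = (71.28·1.944 + 1.330·158.0)/72.61 = 4.803 mg/L.

4.80 mg/L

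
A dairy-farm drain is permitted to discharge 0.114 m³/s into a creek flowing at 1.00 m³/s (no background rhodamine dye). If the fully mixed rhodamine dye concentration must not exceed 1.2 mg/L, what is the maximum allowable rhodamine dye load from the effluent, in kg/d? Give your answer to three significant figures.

Mass balance at the limit: 1.000·0 + 0.1140·Cₑ = 1.114·1.2 → Cₑ = 11.73 mg/L.
Load = 0.1140 m³/s × 11.73 g/m³ × 86 400 s/d = 115.5 kg/d.

115 kg/d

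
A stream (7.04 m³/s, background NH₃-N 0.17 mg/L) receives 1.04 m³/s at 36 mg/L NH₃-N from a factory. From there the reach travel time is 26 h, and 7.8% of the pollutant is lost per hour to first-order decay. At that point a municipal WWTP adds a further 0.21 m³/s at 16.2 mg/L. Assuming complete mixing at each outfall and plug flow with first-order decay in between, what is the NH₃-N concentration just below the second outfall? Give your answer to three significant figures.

0.975 mg/L

Mass balance: C = (7.040·0.1700 + 1.040·36.00) / 8.080 = 38.64/8.080 = 4.782 mg/L; combined flow 8.080 m³/s.
7.8%/h lost → k = −ln(1 − 0.078) = 0.08121 h⁻¹.
First-order decay: C = 4.782·exp(−k·t) = 4.782·0.1211 = 0.5789 mg/L.
At the second outfall, C = (8.080·0.5789 + 0.2100·16.20) / (8.080 + 0.2100) = 0.9746 mg/L.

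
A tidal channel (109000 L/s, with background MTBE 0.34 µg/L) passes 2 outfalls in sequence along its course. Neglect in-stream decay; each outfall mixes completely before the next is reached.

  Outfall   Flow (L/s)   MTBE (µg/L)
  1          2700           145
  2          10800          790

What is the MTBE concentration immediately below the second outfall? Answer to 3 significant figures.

73.1 µg/L

Outfall 1: combined Q = 111700 L/s; C = (109000·0.3400 + 2700·145.0)/111700 = 3.837 µg/L.
Outfall 2: combined Q = 122500 L/s; C = (111700·3.837 + 10800·790.0)/122500 = 73.15 µg/L.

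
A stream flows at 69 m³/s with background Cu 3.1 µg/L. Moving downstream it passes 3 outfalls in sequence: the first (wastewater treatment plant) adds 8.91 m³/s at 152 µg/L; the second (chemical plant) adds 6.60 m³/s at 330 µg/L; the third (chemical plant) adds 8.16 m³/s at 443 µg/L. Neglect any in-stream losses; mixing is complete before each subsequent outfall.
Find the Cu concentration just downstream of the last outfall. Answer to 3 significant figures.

79.4 µg/L

Outfall 1: combined Q = 77.91 m³/s; C = (69.00·3.100 + 8.910·152.0)/77.91 = 20.13 µg/L.
Outfall 2: combined Q = 84.51 m³/s; C = (77.91·20.13 + 6.600·330.0)/84.51 = 44.33 µg/L.
Outfall 3: combined Q = 92.67 m³/s; C = (84.51·44.33 + 8.160·443.0)/92.67 = 79.43 µg/L.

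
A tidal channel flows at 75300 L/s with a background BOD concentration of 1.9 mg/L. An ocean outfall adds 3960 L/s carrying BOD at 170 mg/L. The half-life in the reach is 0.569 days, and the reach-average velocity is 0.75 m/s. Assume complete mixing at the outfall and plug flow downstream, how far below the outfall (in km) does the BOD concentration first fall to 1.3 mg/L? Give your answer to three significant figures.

110 km

Conservation of mass: C = (75300·1.900 + 3960·170.0) / 79260 = 816300/79260 = 10.30 mg/L.
Half-life 0.569 d → k = ln 2 / 0.569 = 1.218 d⁻¹.
Set 10.30·exp(−k·t) = 1.3 → t = ln(10.30/1.3)/k = 146800 s = 40.78 h.
Distance = v·t = 0.75·146800 = 110100 m = 110.1 km.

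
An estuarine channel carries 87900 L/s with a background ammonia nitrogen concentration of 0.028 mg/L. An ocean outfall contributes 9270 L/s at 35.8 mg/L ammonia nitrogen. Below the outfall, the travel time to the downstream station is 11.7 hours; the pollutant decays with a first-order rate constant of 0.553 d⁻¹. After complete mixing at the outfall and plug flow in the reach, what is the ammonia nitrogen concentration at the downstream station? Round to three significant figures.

2.63 mg/L

Mass balance: C = (87900·0.02800 + 9270·35.80) / 97170 = 334300/97170 = 3.441 mg/L.
Decay over the reach: 3.441·exp(−kt) = 3.441·0.7637 = 2.628 mg/L.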